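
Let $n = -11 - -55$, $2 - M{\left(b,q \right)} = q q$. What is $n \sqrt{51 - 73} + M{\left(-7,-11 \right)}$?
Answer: $-119 + 44 i \sqrt{22} \approx -119.0 + 206.38 i$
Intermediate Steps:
$M{\left(b,q \right)} = 2 - q^{2}$ ($M{\left(b,q \right)} = 2 - q q = 2 - q^{2}$)
$n = 44$ ($n = -11 + 55 = 44$)
$n \sqrt{51 - 73} + M{\left(-7,-11 \right)} = 44 \sqrt{51 - 73} + \left(2 - \left(-11\right)^{2}\right) = 44 \sqrt{-22} + \left(2 - 121\right) = 44 i \sqrt{22} + \left(2 - 121\right) = 44 i \sqrt{22} - 119 = -119 + 44 i \sqrt{22}$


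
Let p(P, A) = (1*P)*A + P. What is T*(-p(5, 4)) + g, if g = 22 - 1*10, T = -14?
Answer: 362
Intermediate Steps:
p(P, A) = P + A*P (p(P, A) = P*A + P = A*P + P = P + A*P)
g = 12 (g = 22 - 10 = 12)
T*(-p(5, 4)) + g = -(-14)*5*(1 + 4) + 12 = -(-14)*5*5 + 12 = -(-14)*25 + 12 = -14*(-25) + 12 = 350 + 12 = 362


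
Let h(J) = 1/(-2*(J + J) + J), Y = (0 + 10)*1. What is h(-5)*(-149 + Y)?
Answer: -139/15 ≈ -9.2667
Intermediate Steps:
Y = 10 (Y = 10*1 = 10)
h(J) = -1/(3*J) (h(J) = 1/(-4*J + J) = 1/(-3*J) = -1/(3*J))
h(-5)*(-149 + Y) = (-⅓/(-5))*(-149 + 10) = -⅓*(-⅕)*(-139) = (1/15)*(-139) = -139/15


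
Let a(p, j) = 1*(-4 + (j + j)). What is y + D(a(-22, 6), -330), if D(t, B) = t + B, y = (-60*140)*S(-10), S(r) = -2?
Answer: 16478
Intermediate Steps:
a(p, j) = -4 + 2*j (a(p, j) = 1*(-4 + 2*j) = -4 + 2*j)
y = 16800 (y = -60*140*(-2) = -8400*(-2) = 16800)
D(t, B) = B + t
y + D(a(-22, 6), -330) = 16800 + (-330 + (-4 + 2*6)) = 16800 + (-330 + (-4 + 12)) = 16800 + (-330 + 8) = 16800 - 322 = 16478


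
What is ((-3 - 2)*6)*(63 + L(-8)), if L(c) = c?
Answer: -1650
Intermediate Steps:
((-3 - 2)*6)*(63 + L(-8)) = ((-3 - 2)*6)*(63 - 8) = -5*6*55 = -30*55 = -1650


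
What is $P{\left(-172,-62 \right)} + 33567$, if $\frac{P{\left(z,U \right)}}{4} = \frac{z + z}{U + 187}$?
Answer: $\frac{4194499}{125} \approx 33556.0$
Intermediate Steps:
$P{\left(z,U \right)} = \frac{8 z}{187 + U}$ ($P{\left(z,U \right)} = 4 \frac{z + z}{U + 187} = 4 \frac{2 z}{187 + U} = \frac{8 z}{187 + U}$)
$P{\left(-172,-62 \right)} + 33567 = 8 \left(-172\right) \frac{1}{187 - 62} + 33567 = 8 \left(-172\right) \frac{1}{125} + 33567 = - \frac{1376}{125} + 33567 = \frac{4194499}{125}$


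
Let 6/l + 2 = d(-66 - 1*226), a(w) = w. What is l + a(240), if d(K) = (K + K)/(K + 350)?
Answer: 41913/175 ≈ 239.50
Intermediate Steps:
d(K) = 2*K/(350 + K) (d(K) = (2*K)/(350 + K) = 2*K/(350 + K))
l = -87/175 (l = 6/(-2 + 2*(-66 - 1*226)/(350 + (-66 - 1*226))) = 6/(-2 + 2*(-66 - 226)/(350 + (-66 - 226))) = 6/(-2 + 2*(-292)/(350 - 292)) = 6/(-2 + 2*(-292)/58) = 6/(-2 + 2*(-292)*(1/58)) = 6/(-2 - 292/29) = 6/(-350/29) = 6*(-29/350) = -87/175 ≈ -0.49714)
l + a(240) = -87/175 + 240 = 41913/175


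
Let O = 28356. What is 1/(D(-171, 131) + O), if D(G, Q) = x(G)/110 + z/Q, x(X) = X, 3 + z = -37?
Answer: 14410/408583159 ≈ 3.5268e-5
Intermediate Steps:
z = -40 (z = -3 - 37 = -40)
D(G, Q) = -40/Q + G/110 (D(G, Q) = G/110 - 40/Q = -40/Q + G/110)
1/(D(-171, 131) + O) = 1/((-40/131 + (1/110)*(-171)) + 28356) = 1/((-40*1/131 - 171/110) + 28356) = 1/((-40/131 - 171/110) + 28356) = 1/(-26801/14410 + 28356) = 1/(408583159/14410) = 14410/408583159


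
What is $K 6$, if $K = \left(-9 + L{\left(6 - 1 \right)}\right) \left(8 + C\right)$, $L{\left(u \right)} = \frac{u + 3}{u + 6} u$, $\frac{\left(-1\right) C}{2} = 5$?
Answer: $\frac{708}{11} \approx 64.364$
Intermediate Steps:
$C = -10$ ($C = \left(-2\right) 5 = -10$)
$L{\left(u \right)} = \frac{u \left(3 + u\right)}{6 + u}$ ($L{\left(u \right)} = \frac{3 + u}{6 + u} u = \frac{u \left(3 + u\right)}{6 + u}$)
$K = \frac{118}{11}$ ($K = \left(-9 + \frac{\left(6 - 1\right) \left(3 + \left(6 - 1\right)\right)}{6 + \left(6 - 1\right)}\right) \left(8 - 10\right) = \left(-9 + \frac{5 \left(3 + 5\right)}{6 + 5}\right) \left(-2\right) = \left(-9 + 5 \cdot \frac{1}{11} \cdot 8\right) \left(-2\right) = \left(-9 + \frac{40}{11}\right) \left(-2\right) = \left(- \frac{59}{11}\right) \left(-2\right) = \frac{118}{11} \approx 10.727$)
$K 6 = \frac{118}{11} \cdot 6 = \frac{708}{11}$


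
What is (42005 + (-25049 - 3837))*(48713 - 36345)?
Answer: 162255792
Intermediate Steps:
(42005 + (-25049 - 3837))*(48713 - 36345) = (42005 - 28886)*12368 = 13119*12368 = 162255792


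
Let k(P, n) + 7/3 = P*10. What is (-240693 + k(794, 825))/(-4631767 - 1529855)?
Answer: 349133/9242433 ≈ 0.037775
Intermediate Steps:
k(P, n) = -7/3 + 10*P (k(P, n) = -7/3 + P*10 = -7/3 + 10*P)
(-240693 + k(794, 825))/(-4631767 - 1529855) = (-240693 + (-7/3 + 10*794))/(-4631767 - 1529855) = (-240693 + (-7/3 + 7940))/(-6161622) = (-240693 + 23813/3)*(-1/6161622) = -698266/3*(-1/6161622) = 349133/9242433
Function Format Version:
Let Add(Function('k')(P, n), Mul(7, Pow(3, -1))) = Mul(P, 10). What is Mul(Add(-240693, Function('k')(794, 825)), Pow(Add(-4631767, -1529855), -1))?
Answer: Rational(349133, 9242433) ≈ 0.037775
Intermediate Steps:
Function('k')(P, n) = Add(Rational(-7, 3), Mul(10, P)) (Function('k')(P, n) = Add(Rational(-7, 3), Mul(P, 10)) = Add(Rational(-7, 3), Mul(10, P)))
Mul(Add(-240693, Function('k')(794, 825)), Pow(Add(-4631767, -1529855), -1)) = Mul(Add(-240693, Add(Rational(-7, 3), Mul(10, 794))), Pow(Add(-4631767, -1529855), -1)) = Mul(Add(-240693, Add(Rational(-7, 3), 7940)), Pow(-6161622, -1)) = Mul(Add(-240693, Rational(23813, 3)), Rational(-1, 6161622)) = Mul(Rational(-698266, 3), Rational(-1, 6161622)) = Rational(349133, 9242433)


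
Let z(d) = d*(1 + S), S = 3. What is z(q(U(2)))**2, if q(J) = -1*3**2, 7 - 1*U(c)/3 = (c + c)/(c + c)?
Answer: 1296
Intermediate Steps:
U(c) = 18 (U(c) = 21 - 3*(c + c)/(c + c) = 21 - 3*2*c/(2*c) = 21 - 3*2*c*1/(2*c) = 21 - 3*1 = 21 - 3 = 18)
q(J) = -9 (q(J) = -1*9 = -9)
z(d) = 4*d (z(d) = d*(1 + 3) = d*4 = 4*d)
z(q(U(2)))**2 = (4*(-9))**2 = (-36)**2 = 1296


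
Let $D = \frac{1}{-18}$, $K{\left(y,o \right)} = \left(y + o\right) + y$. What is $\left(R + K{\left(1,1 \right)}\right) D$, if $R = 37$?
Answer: $- \frac{20}{9} \approx -2.2222$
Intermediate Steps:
$K{\left(y,o \right)} = o + 2 y$ ($K{\left(y,o \right)} = \left(o + y\right) + y = o + 2 y$)
$D = - \frac{1}{18} \approx -0.055556$
$\left(R + K{\left(1,1 \right)}\right) D = \left(37 + \left(1 + 2 \cdot 1\right)\right) \left(- \frac{1}{18}\right) = \left(37 + \left(1 + 2\right)\right) \left(- \frac{1}{18}\right) = \left(37 + 3\right) \left(- \frac{1}{18}\right) = 40 \left(- \frac{1}{18}\right) = - \frac{20}{9}$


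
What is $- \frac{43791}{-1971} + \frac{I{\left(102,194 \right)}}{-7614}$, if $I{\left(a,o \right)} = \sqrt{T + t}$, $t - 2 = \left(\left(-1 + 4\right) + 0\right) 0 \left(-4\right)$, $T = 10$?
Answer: $\frac{14597}{657} - \frac{\sqrt{3}}{3807} \approx 22.217$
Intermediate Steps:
$t = 2$ ($t = 2 + \left(\left(-1 + 4\right) + 0\right) 0 \left(-4\right) = 2 + \left(3 + 0\right) 0 \left(-4\right) = 2 + 3 \cdot 0 \left(-4\right) = 2 + 0 \left(-4\right) = 2 + 0 = 2$)
$I{\left(a,o \right)} = 2 \sqrt{3}$ ($I{\left(a,o \right)} = \sqrt{10 + 2} = \sqrt{12} = 2 \sqrt{3}$)
$- \frac{43791}{-1971} + \frac{I{\left(102,194 \right)}}{-7614} = - \frac{43791}{-1971} + \frac{2 \sqrt{3}}{-7614} = \left(-43791\right) \left(- \frac{1}{1971}\right) + 2 \sqrt{3} \left(- \frac{1}{7614}\right) = \frac{14597}{657} - \frac{\sqrt{3}}{3807}$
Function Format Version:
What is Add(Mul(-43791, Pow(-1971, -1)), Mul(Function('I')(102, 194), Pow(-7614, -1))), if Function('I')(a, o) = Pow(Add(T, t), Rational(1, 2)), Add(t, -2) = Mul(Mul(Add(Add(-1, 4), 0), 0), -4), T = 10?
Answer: Add(Rational(14597, 657), Mul(Rational(-1, 3807), Pow(3, Rational(1, 2)))) ≈ 22.217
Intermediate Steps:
t = 2 (t = Add(2, Mul(Mul(Add(Add(-1, 4), 0), 0), -4)) = Add(2, Mul(Mul(Add(3, 0), 0), -4)) = Add(2, Mul(Mul(3, 0), -4)) = Add(2, Mul(0, -4)) = Add(2, 0) = 2)
Function('I')(a, o) = Mul(2, Pow(3, Rational(1, 2))) (Function('I')(a, o) = Pow(Add(10, 2), Rational(1, 2)) = Pow(12, Rational(1, 2)) = Mul(2, Pow(3, Rational(1, 2))))
Add(Mul(-43791, Pow(-1971, -1)), Mul(Function('I')(102, 194), Pow(-7614, -1))) = Add(Mul(-43791, Pow(-1971, -1)), Mul(Mul(2, Pow(3, Rational(1, 2))), Pow(-7614, -1))) = Add(Mul(-43791, Rational(-1, 1971)), Mul(Mul(2, Pow(3, Rational(1, 2))), Rational(-1, 7614))) = Add(Rational(14597, 657), Mul(Rational(-1, 3807), Pow(3, Rational(1, 2))))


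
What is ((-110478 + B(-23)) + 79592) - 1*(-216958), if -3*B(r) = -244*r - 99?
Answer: 552703/3 ≈ 1.8423e+5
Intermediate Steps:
B(r) = 33 + 244*r/3 (B(r) = -(-244*r - 99)/3 = -(-99 - 244*r)/3 = 33 + 244*r/3)
((-110478 + B(-23)) + 79592) - 1*(-216958) = ((-110478 + (33 + (244/3)*(-23))) + 79592) - 1*(-216958) = ((-110478 + (33 - 5612/3)) + 79592) + 216958 = ((-110478 - 5513/3) + 79592) + 216958 = (-336947/3 + 79592) + 216958 = -98171/3 + 216958 = 552703/3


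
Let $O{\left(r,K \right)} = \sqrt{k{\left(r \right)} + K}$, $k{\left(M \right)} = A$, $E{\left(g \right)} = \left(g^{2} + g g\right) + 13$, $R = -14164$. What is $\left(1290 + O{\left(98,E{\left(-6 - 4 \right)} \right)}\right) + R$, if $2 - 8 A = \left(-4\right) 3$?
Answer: $-12874 + \frac{\sqrt{859}}{2} \approx -12859.0$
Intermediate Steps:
$E{\left(g \right)} = 13 + 2 g^{2}$ ($E{\left(g \right)} = \left(g^{2} + g^{2}\right) + 13 = 2 g^{2} + 13 = 13 + 2 g^{2}$)
$A = \frac{7}{4}$ ($A = \frac{1}{4} - \frac{\left(-4\right) 3}{8} = \frac{1}{4} - - \frac{3}{2} = \frac{1}{4} + \frac{3}{2} = \frac{7}{4} \approx 1.75$)
$k{\left(M \right)} = \frac{7}{4}$
$O{\left(r,K \right)} = \sqrt{\frac{7}{4} + K}$
$\left(1290 + O{\left(98,E{\left(-6 - 4 \right)} \right)}\right) + R = \left(1290 + \frac{\sqrt{7 + 4 \left(13 + 2 \left(-6 - 4\right)^{2}\right)}}{2}\right) - 14164 = \left(1290 + \frac{\sqrt{7 + 4 \left(13 + 2 \left(-10\right)^{2}\right)}}{2}\right) - 14164 = \left(1290 + \frac{\sqrt{7 + 4 \left(13 + 2 \cdot 100\right)}}{2}\right) - 14164 = \left(1290 + \frac{\sqrt{7 + 4 \left(13 + 200\right)}}{2}\right) - 14164 = \left(1290 + \frac{\sqrt{7 + 4 \cdot 213}}{2}\right) - 14164 = \left(1290 + \frac{\sqrt{7 + 852}}{2}\right) - 14164 = \left(1290 + \frac{\sqrt{859}}{2}\right) - 14164 = -12874 + \frac{\sqrt{859}}{2}$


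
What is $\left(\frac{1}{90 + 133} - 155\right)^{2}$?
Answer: $\frac{1194670096}{49729} \approx 24024.0$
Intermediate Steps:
$\left(\frac{1}{90 + 133} - 155\right)^{2} = \left(\frac{1}{223} - 155\right)^{2} = \left(- \frac{34564}{223}\right)^{2} = \frac{1194670096}{49729}$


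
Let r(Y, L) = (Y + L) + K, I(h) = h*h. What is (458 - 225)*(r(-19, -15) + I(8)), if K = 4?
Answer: 7922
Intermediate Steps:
I(h) = h²
r(Y, L) = 4 + L + Y (r(Y, L) = (Y + L) + 4 = (L + Y) + 4 = 4 + L + Y)
(458 - 225)*(r(-19, -15) + I(8)) = (458 - 225)*((4 - 15 - 19) + 8²) = 233*(-30 + 64) = 233*34 = 7922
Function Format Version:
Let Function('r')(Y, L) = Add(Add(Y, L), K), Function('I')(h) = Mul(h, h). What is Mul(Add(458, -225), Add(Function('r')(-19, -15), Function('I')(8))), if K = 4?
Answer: 7922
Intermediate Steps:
Function('I')(h) = Pow(h, 2)
Function('r')(Y, L) = Add(4, L, Y) (Function('r')(Y, L) = Add(Add(Y, L), 4) = Add(Add(L, Y), 4) = Add(4, L, Y))
Mul(Add(458, -225), Add(Function('r')(-19, -15), Function('I')(8))) = Mul(Add(458, -225), Add(Add(4, -15, -19), Pow(8, 2))) = Mul(233, Add(-30, 64)) = Mul(233, 34) = 7922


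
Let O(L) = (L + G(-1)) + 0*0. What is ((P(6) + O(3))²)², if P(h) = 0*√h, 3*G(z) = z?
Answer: 4096/81 ≈ 50.568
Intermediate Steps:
G(z) = z/3
P(h) = 0
O(L) = -⅓ + L (O(L) = (L + (⅓)*(-1)) + 0*0 = (L - ⅓) + 0 = (-⅓ + L) + 0 = -⅓ + L)
((P(6) + O(3))²)² = ((0 + (-⅓ + 3))²)² = ((0 + 8/3)²)² = ((8/3)²)² = (64/9)² = 4096/81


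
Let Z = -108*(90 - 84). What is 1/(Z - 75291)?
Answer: -1/75939 ≈ -1.3168e-5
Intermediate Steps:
Z = -648 (Z = -108*6 = -648)
1/(Z - 75291) = 1/(-648 - 75291) = 1/(-75939) = -1/75939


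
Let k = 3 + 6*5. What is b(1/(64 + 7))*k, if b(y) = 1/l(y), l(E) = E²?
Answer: 166353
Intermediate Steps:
k = 33 (k = 3 + 30 = 33)
b(y) = y⁻² (b(y) = 1/(y²) = y⁻²)
b(1/(64 + 7))*k = 33/(1/(64 + 7))² = 33/(1/71)² = 5041*33 = 166353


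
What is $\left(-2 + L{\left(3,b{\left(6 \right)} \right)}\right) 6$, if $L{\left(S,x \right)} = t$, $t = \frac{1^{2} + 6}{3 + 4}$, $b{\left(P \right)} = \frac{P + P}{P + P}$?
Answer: $-6$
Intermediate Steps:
$b{\left(P \right)} = 1$ ($b{\left(P \right)} = \frac{2 P}{2 P} = 2 P \frac{1}{2 P} = 1$)
$t = 1$ ($t = \frac{1 + 6}{7} = 7 \cdot \frac{1}{7} = 1$)
$L{\left(S,x \right)} = 1$
$\left(-2 + L{\left(3,b{\left(6 \right)} \right)}\right) 6 = \left(-2 + 1\right) 6 = \left(-1\right) 6 = -6$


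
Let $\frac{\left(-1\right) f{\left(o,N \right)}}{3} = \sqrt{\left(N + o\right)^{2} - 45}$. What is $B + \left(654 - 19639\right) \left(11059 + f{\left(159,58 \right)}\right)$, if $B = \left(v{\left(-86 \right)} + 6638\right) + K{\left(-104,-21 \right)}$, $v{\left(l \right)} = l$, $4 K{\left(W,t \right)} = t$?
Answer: $- \frac{839794273}{4} + 113910 \sqrt{11761} \approx -1.976 \cdot 10^{8}$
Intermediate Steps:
$K{\left(W,t \right)} = \frac{t}{4}$
$f{\left(o,N \right)} = - 3 \sqrt{-45 + \left(N + o\right)^{2}}$ ($f{\left(o,N \right)} = - 3 \sqrt{\left(N + o\right)^{2} - 45} = - 3 \sqrt{-45 + \left(N + o\right)^{2}}$)
$B = \frac{26187}{4}$ ($B = \left(-86 + 6638\right) + \frac{1}{4} \left(-21\right) = 6552 - \frac{21}{4} = \frac{26187}{4} \approx 6546.8$)
$B + \left(654 - 19639\right) \left(11059 + f{\left(159,58 \right)}\right) = \frac{26187}{4} + \left(654 - 19639\right) \left(11059 - 3 \sqrt{-45 + \left(58 + 159\right)^{2}}\right) = \frac{26187}{4} - 18985 \left(11059 - 3 \sqrt{-45 + 217^{2}}\right) = \frac{26187}{4} - 18985 \left(11059 - 3 \sqrt{-45 + 47089}\right) = \frac{26187}{4} - 18985 \left(11059 - 3 \sqrt{47044}\right) = \frac{26187}{4} - 18985 \left(11059 - 3 \cdot 2 \sqrt{11761}\right) = \frac{26187}{4} - 18985 \left(11059 - 6 \sqrt{11761}\right) = \frac{26187}{4} - \left(209955115 - 113910 \sqrt{11761}\right) = - \frac{839794273}{4} + 113910 \sqrt{11761}$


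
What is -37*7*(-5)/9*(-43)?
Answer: -55685/9 ≈ -6187.2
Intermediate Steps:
-37*7*(-5)/9*(-43) = -(-1295)/9*(-43) = -37*(-35/9)*(-43) = (1295/9)*(-43) = -55685/9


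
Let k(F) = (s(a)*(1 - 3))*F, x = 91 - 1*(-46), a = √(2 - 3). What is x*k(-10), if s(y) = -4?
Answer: -10960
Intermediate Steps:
a = I (a = √(-1) = I ≈ 1.0*I)
x = 137 (x = 91 + 46 = 137)
k(F) = 8*F (k(F) = (-4*(1 - 3))*F = (-4*(-2))*F = 8*F)
x*k(-10) = 137*(8*(-10)) = 137*(-80) = -10960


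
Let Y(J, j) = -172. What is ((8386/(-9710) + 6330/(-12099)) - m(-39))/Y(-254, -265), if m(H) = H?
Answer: -368236983/1683898490 ≈ -0.21868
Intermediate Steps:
((8386/(-9710) + 6330/(-12099)) - m(-39))/Y(-254, -265) = ((8386/(-9710) + 6330/(-12099)) - 1*(-39))/(-172) = ((8386*(-1/9710) + 6330*(-1/12099)) + 39)*(-1/172) = ((-4193/4855 - 2110/4033) + 39)*(-1/172) = (-27154419/19580215 + 39)*(-1/172) = (736473966/19580215)*(-1/172) = -368236983/1683898490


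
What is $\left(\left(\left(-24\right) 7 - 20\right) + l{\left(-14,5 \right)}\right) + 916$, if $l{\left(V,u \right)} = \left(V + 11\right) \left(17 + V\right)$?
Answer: $719$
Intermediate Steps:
$l{\left(V,u \right)} = \left(11 + V\right) \left(17 + V\right)$
$\left(\left(\left(-24\right) 7 - 20\right) + l{\left(-14,5 \right)}\right) + 916 = \left(\left(\left(-24\right) 7 - 20\right) + \left(187 + \left(-14\right)^{2} + 28 \left(-14\right)\right)\right) + 916 = \left(\left(-168 - 20\right) + \left(187 + 196 - 392\right)\right) + 916 = \left(-188 - 9\right) + 916 = -197 + 916 = 719$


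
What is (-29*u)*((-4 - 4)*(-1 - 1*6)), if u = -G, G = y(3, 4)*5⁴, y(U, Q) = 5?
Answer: 5075000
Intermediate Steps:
G = 3125 (G = 5*5⁴ = 5*625 = 3125)
u = -3125 (u = -1*3125 = -3125)
(-29*u)*((-4 - 4)*(-1 - 1*6)) = (-29*(-3125))*((-4 - 4)*(-1 - 1*6)) = 90625*(-8*(-1 - 6)) = 90625*(-8*(-7)) = 90625*56 = 5075000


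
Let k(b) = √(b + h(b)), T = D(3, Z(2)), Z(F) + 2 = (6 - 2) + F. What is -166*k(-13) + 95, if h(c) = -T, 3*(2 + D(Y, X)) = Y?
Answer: 95 - 332*I*√3 ≈ 95.0 - 575.04*I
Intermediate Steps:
Z(F) = 2 + F (Z(F) = -2 + ((6 - 2) + F) = -2 + (4 + F) = 2 + F)
D(Y, X) = -2 + Y/3
T = -1 (T = -2 + (⅓)*3 = -2 + 1 = -1)
h(c) = 1 (h(c) = -1*(-1) = 1)
k(b) = √(1 + b) (k(b) = √(b + 1) = √(1 + b))
-166*k(-13) + 95 = -166*√(1 - 13) + 95 = -332*I*√3 + 95 = 95 - 332*I*√3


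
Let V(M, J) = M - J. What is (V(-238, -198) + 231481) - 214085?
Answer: 17356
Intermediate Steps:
(V(-238, -198) + 231481) - 214085 = ((-238 - 1*(-198)) + 231481) - 214085 = ((-238 + 198) + 231481) - 214085 = (-40 + 231481) - 214085 = 231441 - 214085 = 17356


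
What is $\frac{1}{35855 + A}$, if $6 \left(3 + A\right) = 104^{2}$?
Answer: $\frac{3}{112964} \approx 2.6557 \cdot 10^{-5}$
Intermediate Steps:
$A = \frac{5399}{3}$ ($A = -3 + \frac{104^{2}}{6} = -3 + \frac{1}{6} \cdot 10816 = -3 + \frac{5408}{3} = \frac{5399}{3} \approx 1799.7$)
$\frac{1}{35855 + A} = \frac{1}{35855 + \frac{5399}{3}} = \frac{1}{\frac{112964}{3}} = \frac{3}{112964}$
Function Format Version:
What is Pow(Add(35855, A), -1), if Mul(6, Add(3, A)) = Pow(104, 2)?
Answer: Rational(3, 112964) ≈ 2.6557e-5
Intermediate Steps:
A = Rational(5399, 3) (A = Add(-3, Mul(Rational(1, 6), Pow(104, 2))) = Add(-3, Mul(Rational(1, 6), 10816)) = Add(-3, Rational(5408, 3)) = Rational(5399, 3) ≈ 1799.7)
Pow(Add(35855, A), -1) = Pow(Add(35855, Rational(5399, 3)), -1) = Pow(Rational(112964, 3), -1) = Rational(3, 112964)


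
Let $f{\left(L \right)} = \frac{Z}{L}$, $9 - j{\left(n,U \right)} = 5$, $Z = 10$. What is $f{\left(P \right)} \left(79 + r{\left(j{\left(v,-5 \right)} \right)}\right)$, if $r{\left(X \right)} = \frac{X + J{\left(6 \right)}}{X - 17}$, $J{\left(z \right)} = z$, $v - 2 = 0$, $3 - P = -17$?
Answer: $\frac{1017}{26} \approx 39.115$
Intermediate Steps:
$P = 20$ ($P = 3 - -17 = 3 + 17 = 20$)
$v = 2$ ($v = 2 + 0 = 2$)
$j{\left(n,U \right)} = 4$ ($j{\left(n,U \right)} = 9 - 5 = 4$)
$f{\left(L \right)} = \frac{10}{L}$
$r{\left(X \right)} = \frac{6 + X}{-17 + X}$ ($r{\left(X \right)} = \frac{X + 6}{X - 17} = \frac{6 + X}{-17 + X}$)
$f{\left(P \right)} \left(79 + r{\left(j{\left(v,-5 \right)} \right)}\right) = \frac{10}{20} \left(79 + \frac{6 + 4}{-17 + 4}\right) = 10 \cdot \frac{1}{20} \left(79 + \frac{1}{-13} \cdot 10\right) = \frac{79 - \frac{10}{13}}{2} = \frac{1}{2} \cdot \frac{1017}{13} = \frac{1017}{26}$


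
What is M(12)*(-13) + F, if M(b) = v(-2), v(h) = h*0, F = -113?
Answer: -113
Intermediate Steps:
v(h) = 0
M(b) = 0
M(12)*(-13) + F = 0*(-13) - 113 = 0 - 113 = -113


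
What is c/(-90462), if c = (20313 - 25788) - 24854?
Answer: 30329/90462 ≈ 0.33527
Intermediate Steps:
c = -30329 (c = -5475 - 24854 = -30329)
c/(-90462) = -30329/(-90462) = -30329*(-1/90462) = 30329/90462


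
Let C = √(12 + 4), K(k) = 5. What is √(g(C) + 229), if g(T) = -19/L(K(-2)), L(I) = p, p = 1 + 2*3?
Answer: 12*√77/7 ≈ 15.043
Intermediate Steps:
p = 7 (p = 1 + 6 = 7)
L(I) = 7
C = 4 (C = √16 = 4)
g(T) = -19/7
√(g(C) + 229) = √(-19/7 + 229) = √(1584/7) = 12*√77/7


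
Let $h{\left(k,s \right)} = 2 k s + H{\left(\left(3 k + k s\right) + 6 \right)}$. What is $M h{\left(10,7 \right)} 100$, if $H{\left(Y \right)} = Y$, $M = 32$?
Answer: $787200$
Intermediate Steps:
$h{\left(k,s \right)} = 6 + 3 k + 3 k s$ ($h{\left(k,s \right)} = 2 k s + \left(\left(3 k + k s\right) + 6\right) = 2 k s + \left(6 + 3 k + k s\right) = 6 + 3 k + 3 k s$)
$M h{\left(10,7 \right)} 100 = 32 \left(6 + 3 \cdot 10 + 3 \cdot 10 \cdot 7\right) 100 = 32 \left(6 + 30 + 210\right) 100 = 32 \cdot 246 \cdot 100 = 7872 \cdot 100 = 787200$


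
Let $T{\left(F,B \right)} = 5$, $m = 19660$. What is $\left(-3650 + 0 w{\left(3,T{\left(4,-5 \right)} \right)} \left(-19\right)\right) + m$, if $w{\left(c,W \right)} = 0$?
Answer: $16010$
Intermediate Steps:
$\left(-3650 + 0 w{\left(3,T{\left(4,-5 \right)} \right)} \left(-19\right)\right) + m = \left(-3650 + 0 \cdot 0 \left(-19\right)\right) + 19660 = \left(-3650 + 0 \left(-19\right)\right) + 19660 = \left(-3650 + 0\right) + 19660 = -3650 + 19660 = 16010$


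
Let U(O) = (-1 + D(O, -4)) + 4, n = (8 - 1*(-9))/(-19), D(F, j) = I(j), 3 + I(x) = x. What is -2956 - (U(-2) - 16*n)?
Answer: -56360/19 ≈ -2966.3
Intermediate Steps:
I(x) = -3 + x
D(F, j) = -3 + j
n = -17/19 (n = (8 + 9)*(-1/19) = 17*(-1/19) = -17/19 ≈ -0.89474)
U(O) = -4 (U(O) = (-1 + (-3 - 4)) + 4 = (-1 - 7) + 4 = -8 + 4 = -4)
-2956 - (U(-2) - 16*n) = -2956 - (-4 - 16*(-17/19)) = -2956 - (-4 + 272/19) = -2956 - 1*196/19 = -2956 - 196/19 = -56360/19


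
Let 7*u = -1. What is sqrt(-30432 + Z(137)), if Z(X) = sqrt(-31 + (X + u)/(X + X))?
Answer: sqrt(-27987732192 + 14385*I*sqrt(124670))/959 ≈ 0.015829 + 174.45*I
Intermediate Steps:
u = -1/7 (u = (1/7)*(-1) = -1/7 ≈ -0.14286)
Z(X) = sqrt(-31 + (-1/7 + X)/(2*X)) (Z(X) = sqrt(-31 + (X - 1/7)/(X + X)) = sqrt(-31 + (-1/7 + X)/((2*X))) = sqrt(-31 + (-1/7 + X)*(1/(2*X))) = sqrt(-31 + (-1/7 + X)/(2*X)))
sqrt(-30432 + Z(137)) = sqrt(-30432 + sqrt(-5978 - 14/137)/14) = sqrt(-30432 + sqrt(-819000/137)/14) = sqrt(-30432 + (30*I*sqrt(124670)/137)/14) = sqrt(-30432 + 15*I*sqrt(124670)/959)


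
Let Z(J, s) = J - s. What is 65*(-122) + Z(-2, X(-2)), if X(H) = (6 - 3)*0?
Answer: -7932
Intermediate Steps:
X(H) = 0 (X(H) = 3*0 = 0)
65*(-122) + Z(-2, X(-2)) = 65*(-122) + (-2 - 1*0) = -7930 + (-2 + 0) = -7930 - 2 = -7932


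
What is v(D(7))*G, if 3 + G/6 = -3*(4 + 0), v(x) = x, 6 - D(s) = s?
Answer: 90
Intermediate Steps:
D(s) = 6 - s
G = -90 (G = -18 + 6*(-3*(4 + 0)) = -18 + 6*(-3*4) = -18 + 6*(-12) = -18 - 72 = -90)
v(D(7))*G = (6 - 1*7)*(-90) = (6 - 7)*(-90) = -1*(-90) = 90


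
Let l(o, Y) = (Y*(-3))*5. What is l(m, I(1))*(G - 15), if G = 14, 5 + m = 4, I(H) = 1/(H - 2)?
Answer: -15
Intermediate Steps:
I(H) = 1/(-2 + H)
m = -1 (m = -5 + 4 = -1)
l(o, Y) = -15*Y (l(o, Y) = -3*Y*5 = -15*Y)
l(m, I(1))*(G - 15) = (-15/(-2 + 1))*(14 - 15) = -15/(-1)*(-1) = -15*(-1)*(-1) = 15*(-1) = -15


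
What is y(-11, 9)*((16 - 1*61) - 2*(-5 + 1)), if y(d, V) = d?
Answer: 407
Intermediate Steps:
y(-11, 9)*((16 - 1*61) - 2*(-5 + 1)) = -11*((16 - 1*61) - 2*(-5 + 1)) = -11*((16 - 61) - 2*(-4)) = -11*(-45 + 8) = -11*(-37) = 407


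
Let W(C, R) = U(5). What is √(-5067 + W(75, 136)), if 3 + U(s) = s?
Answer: I*√5065 ≈ 71.169*I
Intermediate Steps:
U(s) = -3 + s
W(C, R) = 2 (W(C, R) = -3 + 5 = 2)
√(-5067 + W(75, 136)) = √(-5067 + 2) = √(-5065) = I*√5065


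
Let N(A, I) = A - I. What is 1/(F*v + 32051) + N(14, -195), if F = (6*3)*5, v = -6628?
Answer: 117974020/564469 ≈ 209.00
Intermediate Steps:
F = 90 (F = 18*5 = 90)
1/(F*v + 32051) + N(14, -195) = 1/(90*(-6628) + 32051) + (14 - 1*(-195)) = 1/(-596520 + 32051) + (14 + 195) = 1/(-564469) + 209 = -1/564469 + 209 = 117974020/564469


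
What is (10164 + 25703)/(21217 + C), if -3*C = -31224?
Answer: 35867/31625 ≈ 1.1341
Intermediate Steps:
C = 10408 (C = -⅓*(-31224) = 10408)
(10164 + 25703)/(21217 + C) = (10164 + 25703)/(21217 + 10408) = 35867/31625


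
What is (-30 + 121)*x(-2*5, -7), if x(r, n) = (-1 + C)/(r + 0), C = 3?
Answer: -91/5 ≈ -18.200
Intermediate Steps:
x(r, n) = 2/r (x(r, n) = (-1 + 3)/(r + 0) = 2/r)
(-30 + 121)*x(-2*5, -7) = (-30 + 121)*(2/((-2*5))) = 91*(2/(-10)) = 91*(2*(-1/10)) = 91*(-1/5) = -91/5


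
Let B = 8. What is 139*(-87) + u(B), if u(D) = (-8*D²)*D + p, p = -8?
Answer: -16197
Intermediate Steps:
u(D) = -8 - 8*D³ (u(D) = (-8*D²)*D - 8 = -8*D³ - 8 = -8 - 8*D³)
139*(-87) + u(B) = 139*(-87) + (-8 - 8*8³) = -12093 + (-8 - 8*512) = -12093 + (-8 - 4096) = -12093 - 4104 = -16197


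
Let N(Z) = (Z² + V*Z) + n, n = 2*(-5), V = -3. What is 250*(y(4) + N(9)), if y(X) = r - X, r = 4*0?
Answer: 10000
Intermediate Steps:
r = 0
n = -10
N(Z) = -10 + Z² - 3*Z (N(Z) = (Z² - 3*Z) - 10 = -10 + Z² - 3*Z)
y(X) = -X (y(X) = 0 - X = -X)
250*(y(4) + N(9)) = 250*(-1*4 + (-10 + 9² - 3*9)) = 250*(-4 + (-10 + 81 - 27)) = 250*(-4 + 44) = 250*40 = 10000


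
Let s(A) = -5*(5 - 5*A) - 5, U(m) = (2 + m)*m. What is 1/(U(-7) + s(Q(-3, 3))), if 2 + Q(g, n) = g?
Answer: -1/120 ≈ -0.0083333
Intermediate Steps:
U(m) = m*(2 + m)
Q(g, n) = -2 + g
s(A) = -30 + 25*A (s(A) = (-25 + 25*A) - 5 = -30 + 25*A)
1/(U(-7) + s(Q(-3, 3))) = 1/(-7*(2 - 7) + (-30 + 25*(-2 - 3))) = 1/(-7*(-5) + (-30 + 25*(-5))) = 1/(35 + (-30 - 125)) = 1/(35 - 155) = 1/(-120) = -1/120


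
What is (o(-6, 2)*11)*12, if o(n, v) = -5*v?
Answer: -1320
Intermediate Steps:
(o(-6, 2)*11)*12 = (-5*2*11)*12 = -10*11*12 = -110*12 = -1320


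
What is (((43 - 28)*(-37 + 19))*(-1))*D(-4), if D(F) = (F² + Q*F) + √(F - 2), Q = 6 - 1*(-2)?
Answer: -4320 + 270*I*√6 ≈ -4320.0 + 661.36*I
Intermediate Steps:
Q = 8 (Q = 6 + 2 = 8)
D(F) = F² + √(-2 + F) + 8*F (D(F) = (F² + 8*F) + √(F - 2) = (F² + 8*F) + √(-2 + F) = F² + √(-2 + F) + 8*F)
(((43 - 28)*(-37 + 19))*(-1))*D(-4) = (((43 - 28)*(-37 + 19))*(-1))*((-4)² + √(-2 - 4) + 8*(-4)) = ((15*(-18))*(-1))*(16 + √(-6) - 32) = (-270*(-1))*(16 + I*√6 - 32) = 270*(-16 + I*√6) = -4320 + 270*I*√6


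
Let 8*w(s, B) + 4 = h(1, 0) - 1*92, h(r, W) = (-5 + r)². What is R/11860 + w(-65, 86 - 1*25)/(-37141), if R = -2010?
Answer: -7453481/44049226 ≈ -0.16921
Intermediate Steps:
w(s, B) = -10 (w(s, B) = -½ + ((-5 + 1)² - 1*92)/8 = -½ + ((-4)² - 92)/8 = -½ + (16 - 92)/8 = -½ + (⅛)*(-76) = -½ - 19/2 = -10)
R/11860 + w(-65, 86 - 1*25)/(-37141) = -2010/11860 - 10/(-37141) = -2010*1/11860 - 10*(-1/37141) = -201/1186 + 10/37141 = -7453481/44049226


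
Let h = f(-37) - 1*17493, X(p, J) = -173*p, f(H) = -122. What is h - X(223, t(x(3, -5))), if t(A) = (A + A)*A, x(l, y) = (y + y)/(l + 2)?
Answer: 20964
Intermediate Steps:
x(l, y) = 2*y/(2 + l) (x(l, y) = (2*y)/(2 + l) = 2*y/(2 + l))
t(A) = 2*A² (t(A) = (2*A)*A = 2*A²)
h = -17615 (h = -122 - 1*17493 = -122 - 17493 = -17615)
h - X(223, t(x(3, -5))) = -17615 - (-173)*223 = -17615 - 1*(-38579) = -17615 + 38579 = 20964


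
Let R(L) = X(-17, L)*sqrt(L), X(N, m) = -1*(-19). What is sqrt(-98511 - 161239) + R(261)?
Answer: 57*sqrt(29) + 5*I*sqrt(10390) ≈ 306.95 + 509.66*I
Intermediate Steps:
X(N, m) = 19
R(L) = 19*sqrt(L)
sqrt(-98511 - 161239) + R(261) = sqrt(-98511 - 161239) + 19*sqrt(261) = sqrt(-259750) + 19*(3*sqrt(29)) = 5*I*sqrt(10390) + 57*sqrt(29) = 57*sqrt(29) + 5*I*sqrt(10390)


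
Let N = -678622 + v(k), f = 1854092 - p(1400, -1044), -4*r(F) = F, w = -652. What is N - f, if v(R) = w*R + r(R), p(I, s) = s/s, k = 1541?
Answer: -14151321/4 ≈ -3.5378e+6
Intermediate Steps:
r(F) = -F/4
p(I, s) = 1
v(R) = -2609*R/4 (v(R) = -652*R - R/4 = -2609*R/4)
f = 1854091 (f = 1854092 - 1*1 = 1854092 - 1 = 1854091)
N = -6734957/4 (N = -678622 - 2609/4*1541 = -678622 - 4020469/4 = -6734957/4 ≈ -1.6837e+6)
N - f = -6734957/4 - 1*1854091 = -6734957/4 - 1854091 = -14151321/4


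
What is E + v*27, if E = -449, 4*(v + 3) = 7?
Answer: -1931/4 ≈ -482.75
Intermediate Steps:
v = -5/4 (v = -3 + (¼)*7 = -3 + 7/4 = -5/4 ≈ -1.2500)
E + v*27 = -449 - 5/4*27 = -449 - 135/4 = -1931/4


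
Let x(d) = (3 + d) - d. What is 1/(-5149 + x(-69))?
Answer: -1/5146 ≈ -0.00019433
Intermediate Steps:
x(d) = 3
1/(-5149 + x(-69)) = 1/(-5149 + 3) = 1/(-5146) = -1/5146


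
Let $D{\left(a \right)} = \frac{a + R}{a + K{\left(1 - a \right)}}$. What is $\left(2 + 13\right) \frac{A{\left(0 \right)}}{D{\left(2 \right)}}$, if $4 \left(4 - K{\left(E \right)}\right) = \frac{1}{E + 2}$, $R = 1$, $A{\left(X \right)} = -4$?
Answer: $-115$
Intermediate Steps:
$K{\left(E \right)} = 4 - \frac{1}{4 \left(2 + E\right)}$ ($K{\left(E \right)} = 4 - \frac{1}{4 \left(E + 2\right)} = 4 - \frac{1}{4 \left(2 + E\right)}$)
$D{\left(a \right)} = \frac{1 + a}{a + \frac{47 - 16 a}{4 \left(3 - a\right)}}$ ($D{\left(a \right)} = \frac{a + 1}{a + \frac{31 + 16 \left(1 - a\right)}{4 \left(2 - \left(-1 + a\right)\right)}} = \frac{1 + a}{a + \frac{31 - \left(-16 + 16 a\right)}{4 \left(3 - a\right)}} = \frac{1 + a}{a + \frac{47 - 16 a}{4 \left(3 - a\right)}}$)
$\left(2 + 13\right) \frac{A{\left(0 \right)}}{D{\left(2 \right)}} = \left(2 + 13\right) \left(- \frac{4}{4 \frac{1}{-47 + 16 \cdot 2 + 4 \cdot 2 \left(-3 + 2\right)} \left(1 + 2\right) \left(-3 + 2\right)}\right) = 15 \left(- \frac{4}{4 \frac{1}{-47 + 32 + 4 \cdot 2 \left(-1\right)} 3 \left(-1\right)}\right) = 15 \left(- \frac{4}{4 \frac{1}{-47 + 32 - 8} \cdot 3 \left(-1\right)}\right) = 15 \left(- \frac{4}{4 \frac{1}{-23} \cdot 3 \left(-1\right)}\right) = 15 \left(- \frac{4}{4 \left(- \frac{1}{23}\right) 3 \left(-1\right)}\right) = 15 \left(- \frac{4}{\frac{12}{23}}\right) = 15 \left(\left(-4\right) \frac{23}{12}\right) = 15 \left(- \frac{23}{3}\right) = -115$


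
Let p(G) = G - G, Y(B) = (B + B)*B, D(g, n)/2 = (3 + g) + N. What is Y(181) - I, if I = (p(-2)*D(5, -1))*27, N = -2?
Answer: 65522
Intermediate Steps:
D(g, n) = 2 + 2*g (D(g, n) = 2*((3 + g) - 2) = 2*(1 + g) = 2 + 2*g)
Y(B) = 2*B**2 (Y(B) = (2*B)*B = 2*B**2)
p(G) = 0
I = 0 (I = (0*(2 + 2*5))*27 = (0*(2 + 10))*27 = (0*12)*27 = 0*27 = 0)
Y(181) - I = 2*181**2 - 1*0 = 2*32761 + 0 = 65522 + 0 = 65522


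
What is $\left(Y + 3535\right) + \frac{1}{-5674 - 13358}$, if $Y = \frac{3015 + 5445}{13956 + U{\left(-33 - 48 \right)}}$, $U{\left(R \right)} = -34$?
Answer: $\frac{468403491719}{132481752} \approx 3535.6$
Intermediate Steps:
$Y = \frac{4230}{6961}$ ($Y = \frac{3015 + 5445}{13956 - 34} = \frac{8460}{13922} = 8460 \cdot \frac{1}{13922} = \frac{4230}{6961} \approx 0.60767$)
$\left(Y + 3535\right) + \frac{1}{-5674 - 13358} = \left(\frac{4230}{6961} + 3535\right) + \frac{1}{-5674 - 13358} = \frac{24611365}{6961} + \frac{1}{-19032} = \frac{24611365}{6961} - \frac{1}{19032} = \frac{468403491719}{132481752}$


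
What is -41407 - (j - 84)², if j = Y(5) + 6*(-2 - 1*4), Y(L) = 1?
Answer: -55568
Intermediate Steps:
j = -35 (j = 1 + 6*(-2 - 1*4) = 1 + 6*(-2 - 4) = 1 + 6*(-6) = 1 - 36 = -35)
-41407 - (j - 84)² = -41407 - (-35 - 84)² = -41407 - 1*(-119)² = -41407 - 1*14161 = -41407 - 14161 = -55568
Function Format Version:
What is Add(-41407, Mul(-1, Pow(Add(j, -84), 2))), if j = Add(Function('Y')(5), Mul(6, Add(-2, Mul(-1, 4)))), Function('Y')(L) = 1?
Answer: -55568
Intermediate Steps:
j = -35 (j = Add(1, Mul(6, Add(-2, Mul(-1, 4)))) = Add(1, Mul(6, Add(-2, -4))) = Add(1, Mul(6, -6)) = Add(1, -36) = -35)
Add(-41407, Mul(-1, Pow(Add(j, -84), 2))) = Add(-41407, Mul(-1, Pow(Add(-35, -84), 2))) = Add(-41407, Mul(-1, Pow(-119, 2))) = Add(-41407, Mul(-1, 14161)) = Add(-41407, -14161) = -55568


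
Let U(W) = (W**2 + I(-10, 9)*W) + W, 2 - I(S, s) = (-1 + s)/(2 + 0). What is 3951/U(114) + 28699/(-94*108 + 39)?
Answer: -109914685/43425222 ≈ -2.5311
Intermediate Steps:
I(S, s) = 5/2 - s/2 (I(S, s) = 2 - (-1 + s)/(2 + 0) = 2 - (-1 + s)/2 = 2 - (-1/2 + s/2) = 2 + (1/2 - s/2) = 5/2 - s/2)
U(W) = W**2 - W (U(W) = (W**2 + (5/2 - 1/2*9)*W) + W = (W**2 + (5/2 - 9/2)*W) + W = (W**2 - 2*W) + W = W**2 - W)
3951/U(114) + 28699/(-94*108 + 39) = 3951/((114*(-1 + 114))) + 28699/(-94*108 + 39) = 3951/((114*113)) + 28699/(-10152 + 39) = 3951/12882 + 28699/(-10113) = 3951*(1/12882) + 28699*(-1/10113) = 1317/4294 - 28699/10113 = -109914685/43425222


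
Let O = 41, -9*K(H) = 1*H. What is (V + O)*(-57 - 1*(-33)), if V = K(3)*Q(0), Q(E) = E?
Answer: -984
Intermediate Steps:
K(H) = -H/9
V = 0 (V = -1/9*3*0 = -1/3*0 = 0)
(V + O)*(-57 - 1*(-33)) = (0 + 41)*(-57 - 1*(-33)) = 41*(-57 + 33) = 41*(-24) = -984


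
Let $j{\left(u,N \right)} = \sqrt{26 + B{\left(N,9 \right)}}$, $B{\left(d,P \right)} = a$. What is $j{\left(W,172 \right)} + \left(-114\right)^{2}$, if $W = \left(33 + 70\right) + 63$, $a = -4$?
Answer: $12996 + \sqrt{22} \approx 13001.0$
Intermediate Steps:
$B{\left(d,P \right)} = -4$
$W = 166$ ($W = 103 + 63 = 166$)
$j{\left(u,N \right)} = \sqrt{22}$ ($j{\left(u,N \right)} = \sqrt{26 - 4} = \sqrt{22}$)
$j{\left(W,172 \right)} + \left(-114\right)^{2} = \sqrt{22} + \left(-114\right)^{2} = \sqrt{22} + 12996 = 12996 + \sqrt{22}$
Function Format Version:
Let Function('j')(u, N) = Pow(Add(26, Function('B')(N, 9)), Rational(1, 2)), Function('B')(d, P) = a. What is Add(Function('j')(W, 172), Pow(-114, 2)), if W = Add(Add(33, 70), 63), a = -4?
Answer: Add(12996, Pow(22, Rational(1, 2))) ≈ 13001.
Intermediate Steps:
Function('B')(d, P) = -4
W = 166 (W = Add(103, 63) = 166)
Function('j')(u, N) = Pow(22, Rational(1, 2)) (Function('j')(u, N) = Pow(Add(26, -4), Rational(1, 2)) = Pow(22, Rational(1, 2)))
Add(Function('j')(W, 172), Pow(-114, 2)) = Add(Pow(22, Rational(1, 2)), Pow(-114, 2)) = Add(Pow(22, Rational(1, 2)), 12996) = Add(12996, Pow(22, Rational(1, 2)))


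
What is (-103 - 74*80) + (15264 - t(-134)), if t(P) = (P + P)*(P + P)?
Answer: -62583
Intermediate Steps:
t(P) = 4*P² (t(P) = (2*P)*(2*P) = 4*P²)
(-103 - 74*80) + (15264 - t(-134)) = (-103 - 74*80) + (15264 - 4*(-134)²) = (-103 - 5920) + (15264 - 4*17956) = -6023 + (15264 - 1*71824) = -6023 + (15264 - 71824) = -6023 - 56560 = -62583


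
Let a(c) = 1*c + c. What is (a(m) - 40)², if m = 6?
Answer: 784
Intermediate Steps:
a(c) = 2*c (a(c) = c + c = 2*c)
(a(m) - 40)² = (2*6 - 40)² = (12 - 40)² = (-28)² = 784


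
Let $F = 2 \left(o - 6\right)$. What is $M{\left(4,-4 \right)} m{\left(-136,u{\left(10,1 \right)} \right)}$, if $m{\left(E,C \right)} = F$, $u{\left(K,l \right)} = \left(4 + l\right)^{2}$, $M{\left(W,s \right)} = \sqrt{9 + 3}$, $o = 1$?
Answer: $- 20 \sqrt{3} \approx -34.641$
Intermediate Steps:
$F = -10$ ($F = 2 \left(1 - 6\right) = 2 \left(-5\right) = -10$)
$M{\left(W,s \right)} = 2 \sqrt{3}$ ($M{\left(W,s \right)} = \sqrt{12} = 2 \sqrt{3}$)
$m{\left(E,C \right)} = -10$
$M{\left(4,-4 \right)} m{\left(-136,u{\left(10,1 \right)} \right)} = 2 \sqrt{3} \left(-10\right) = - 20 \sqrt{3}$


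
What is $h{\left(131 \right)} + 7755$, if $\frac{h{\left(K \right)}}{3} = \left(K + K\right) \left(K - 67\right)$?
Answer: $58059$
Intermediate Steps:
$h{\left(K \right)} = 6 K \left(-67 + K\right)$ ($h{\left(K \right)} = 3 \left(K + K\right) \left(K - 67\right) = 3 \cdot 2 K \left(-67 + K\right) = 6 K \left(-67 + K\right)$)
$h{\left(131 \right)} + 7755 = 6 \cdot 131 \left(-67 + 131\right) + 7755 = 6 \cdot 131 \cdot 64 + 7755 = 50304 + 7755 = 58059$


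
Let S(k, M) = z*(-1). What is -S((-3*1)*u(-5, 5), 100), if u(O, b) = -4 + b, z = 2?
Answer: 2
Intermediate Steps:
S(k, M) = -2 (S(k, M) = 2*(-1) = -2)
-S((-3*1)*u(-5, 5), 100) = -1*(-2) = 2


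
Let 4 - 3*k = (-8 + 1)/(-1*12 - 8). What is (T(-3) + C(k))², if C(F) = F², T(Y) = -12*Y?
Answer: 18205835041/12960000 ≈ 1404.8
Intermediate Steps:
k = 73/60 (k = 4/3 - (-8 + 1)/(3*(-1*12 - 8)) = 4/3 - (-7)/(3*(-12 - 8)) = 4/3 - (-7)/(3*(-20)) = 4/3 - (-7)*(-1)/(3*20) = 4/3 - ⅓*7/20 = 4/3 - 7/60 = 73/60 ≈ 1.2167)
(T(-3) + C(k))² = (-12*(-3) + (73/60)²)² = (36 + 5329/3600)² = (134929/3600)² = 18205835041/12960000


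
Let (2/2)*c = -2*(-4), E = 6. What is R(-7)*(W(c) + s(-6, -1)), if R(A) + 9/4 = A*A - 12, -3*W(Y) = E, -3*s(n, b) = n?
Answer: 0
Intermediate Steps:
s(n, b) = -n/3
c = 8 (c = -2*(-4) = 8)
W(Y) = -2 (W(Y) = -1/3*6 = -2)
R(A) = -57/4 + A**2 (R(A) = -9/4 + (A*A - 12) = -9/4 + (A**2 - 12) = -9/4 + (-12 + A**2) = -57/4 + A**2)
R(-7)*(W(c) + s(-6, -1)) = (-57/4 + (-7)**2)*(-2 - 1/3*(-6)) = (-57/4 + 49)*(-2 + 2) = (139/4)*0 = 0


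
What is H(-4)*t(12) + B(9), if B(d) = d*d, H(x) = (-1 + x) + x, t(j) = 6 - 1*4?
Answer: 63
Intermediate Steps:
t(j) = 2 (t(j) = 6 - 4 = 2)
H(x) = -1 + 2*x
B(d) = d**2
H(-4)*t(12) + B(9) = (-1 + 2*(-4))*2 + 9**2 = (-1 - 8)*2 + 81 = -9*2 + 81 = -18 + 81 = 63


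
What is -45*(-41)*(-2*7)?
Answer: -25830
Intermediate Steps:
-45*(-41)*(-2*7) = -(-1845)*(-14) = -1*25830 = -25830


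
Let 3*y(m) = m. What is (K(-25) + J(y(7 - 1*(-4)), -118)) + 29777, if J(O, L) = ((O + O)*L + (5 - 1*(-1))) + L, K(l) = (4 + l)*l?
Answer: 87974/3 ≈ 29325.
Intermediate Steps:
K(l) = l*(4 + l)
y(m) = m/3
J(O, L) = 6 + L + 2*L*O (J(O, L) = ((2*O)*L + (5 + 1)) + L = (2*L*O + 6) + L = (6 + 2*L*O) + L = 6 + L + 2*L*O)
(K(-25) + J(y(7 - 1*(-4)), -118)) + 29777 = (-25*(4 - 25) + (6 - 118 + 2*(-118)*((7 - 1*(-4))/3))) + 29777 = (-25*(-21) + (6 - 118 + 2*(-118)*((7 + 4)/3))) + 29777 = (525 + (6 - 118 + 2*(-118)*((1/3)*11))) + 29777 = (525 + (6 - 118 + 2*(-118)*(11/3))) + 29777 = (525 + (6 - 118 - 2596/3)) + 29777 = (525 - 2932/3) + 29777 = -1357/3 + 29777 = 87974/3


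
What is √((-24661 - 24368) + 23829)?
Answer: 60*I*√7 ≈ 158.75*I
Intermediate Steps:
√((-24661 - 24368) + 23829) = √(-49029 + 23829) = √(-25200) = 60*I*√7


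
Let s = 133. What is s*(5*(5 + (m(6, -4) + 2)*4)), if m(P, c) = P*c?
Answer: -55195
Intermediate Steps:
s*(5*(5 + (m(6, -4) + 2)*4)) = 133*(5*(5 + (6*(-4) + 2)*4)) = 133*(5*(5 + (-24 + 2)*4)) = 133*(5*(5 - 22*4)) = 133*(5*(5 - 88)) = 133*(5*(-83)) = 133*(-415) = -55195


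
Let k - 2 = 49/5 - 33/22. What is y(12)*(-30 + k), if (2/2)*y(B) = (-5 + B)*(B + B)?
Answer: -16548/5 ≈ -3309.6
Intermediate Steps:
y(B) = 2*B*(-5 + B) (y(B) = (-5 + B)*(B + B) = (-5 + B)*(2*B) = 2*B*(-5 + B))
k = 103/10 (k = 2 + (49/5 - 33/22) = 2 + (49*(1/5) - 33*1/22) = 2 + (49/5 - 3/2) = 2 + 83/10 = 103/10 ≈ 10.300)
y(12)*(-30 + k) = (2*12*(-5 + 12))*(-30 + 103/10) = (2*12*7)*(-197/10) = 168*(-197/10) = -16548/5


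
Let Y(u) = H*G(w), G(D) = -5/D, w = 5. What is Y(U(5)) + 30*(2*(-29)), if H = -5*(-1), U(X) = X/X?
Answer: -1745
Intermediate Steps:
U(X) = 1
H = 5
Y(u) = -5 (Y(u) = 5*(-5/5) = 5*(-5*⅕) = 5*(-1) = -5)
Y(U(5)) + 30*(2*(-29)) = -5 + 30*(2*(-29)) = -5 + 30*(-58) = -5 - 1740 = -1745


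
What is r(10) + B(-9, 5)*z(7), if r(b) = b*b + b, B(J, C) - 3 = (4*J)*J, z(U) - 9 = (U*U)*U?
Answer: 115214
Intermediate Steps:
z(U) = 9 + U**3 (z(U) = 9 + (U*U)*U = 9 + U**2*U = 9 + U**3)
B(J, C) = 3 + 4*J**2 (B(J, C) = 3 + (4*J)*J = 3 + 4*J**2)
r(b) = b + b**2 (r(b) = b**2 + b = b + b**2)
r(10) + B(-9, 5)*z(7) = 10*(1 + 10) + (3 + 4*(-9)**2)*(9 + 7**3) = 10*11 + (3 + 4*81)*(9 + 343) = 110 + (3 + 324)*352 = 110 + 327*352 = 110 + 115104 = 115214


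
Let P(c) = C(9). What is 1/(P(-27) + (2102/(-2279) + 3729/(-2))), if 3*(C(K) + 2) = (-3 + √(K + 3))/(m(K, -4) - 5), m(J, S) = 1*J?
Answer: -465618870948/869623462848839 - 41550728*√3/869623462848839 ≈ -0.00053551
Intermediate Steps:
m(J, S) = J
C(K) = -2 + (-3 + √(3 + K))/(3*(-5 + K)) (C(K) = -2 + ((-3 + √(K + 3))/(K - 5))/3 = -2 + ((-3 + √(3 + K))/(-5 + K))/3 = -2 + (-3 + √(3 + K))/(3*(-5 + K)))
P(c) = -9/4 + √3/6 (P(c) = (27 + √(3 + 9) - 6*9)/(3*(-5 + 9)) = (⅓)*(27 + √12 - 54)/4 = (⅓)*(¼)*(27 + 2*√3 - 54) = (⅓)*(¼)*(-27 + 2*√3) = -9/4 + √3/6)
1/(P(-27) + (2102/(-2279) + 3729/(-2))) = 1/((-9/4 + √3/6) + (2102/(-2279) + 3729/(-2))) = 1/((-9/4 + √3/6) + (2102*(-1/2279) + 3729*(-½))) = 1/((-9/4 + √3/6) + (-2102/2279 - 3729/2)) = 1/((-9/4 + √3/6) - 8502595/4558) = 1/(-17025701/9116 + √3/6)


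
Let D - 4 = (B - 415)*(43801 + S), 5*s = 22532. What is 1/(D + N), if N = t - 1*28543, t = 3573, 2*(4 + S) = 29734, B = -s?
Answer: -5/1443669878 ≈ -3.4634e-9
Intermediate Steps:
s = 22532/5 (s = (⅕)*22532 = 22532/5 ≈ 4506.4)
B = -22532/5 (B = -1*22532/5 = -22532/5 ≈ -4506.4)
S = 14863 (S = -4 + (½)*29734 = -4 + 14867 = 14863)
D = -1443545028/5 (D = 4 + (-22532/5 - 415)*(43801 + 14863) = 4 - 24607/5*58664 = 4 - 1443545048/5 = -1443545028/5 ≈ -2.8871e+8)
N = -24970 (N = 3573 - 1*28543 = 3573 - 28543 = -24970)
1/(D + N) = 1/(-1443545028/5 - 24970) = 1/(-1443669878/5) = -5/1443669878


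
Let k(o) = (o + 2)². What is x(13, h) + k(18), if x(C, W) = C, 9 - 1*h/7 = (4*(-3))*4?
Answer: 413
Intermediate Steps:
h = 399 (h = 63 - 7*4*(-3)*4 = 63 - (-84)*4 = 63 - 7*(-48) = 63 + 336 = 399)
k(o) = (2 + o)²
x(13, h) + k(18) = 13 + (2 + 18)² = 13 + 20² = 13 + 400 = 413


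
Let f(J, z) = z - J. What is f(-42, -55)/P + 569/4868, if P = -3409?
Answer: 2003005/16595012 ≈ 0.12070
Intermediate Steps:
f(-42, -55)/P + 569/4868 = (-55 - 1*(-42))/(-3409) + 569/4868 = (-55 + 42)*(-1/3409) + 569*(1/4868) = -13*(-1/3409) + 569/4868 = 13/3409 + 569/4868 = 2003005/16595012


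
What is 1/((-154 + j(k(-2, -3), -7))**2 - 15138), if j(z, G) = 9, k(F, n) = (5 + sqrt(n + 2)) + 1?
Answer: 1/5887 ≈ 0.00016987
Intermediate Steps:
k(F, n) = 6 + sqrt(2 + n) (k(F, n) = (5 + sqrt(2 + n)) + 1 = 6 + sqrt(2 + n))
1/((-154 + j(k(-2, -3), -7))**2 - 15138) = 1/((-154 + 9)**2 - 15138) = 1/((-145)**2 - 15138) = 1/(21025 - 15138) = 1/5887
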